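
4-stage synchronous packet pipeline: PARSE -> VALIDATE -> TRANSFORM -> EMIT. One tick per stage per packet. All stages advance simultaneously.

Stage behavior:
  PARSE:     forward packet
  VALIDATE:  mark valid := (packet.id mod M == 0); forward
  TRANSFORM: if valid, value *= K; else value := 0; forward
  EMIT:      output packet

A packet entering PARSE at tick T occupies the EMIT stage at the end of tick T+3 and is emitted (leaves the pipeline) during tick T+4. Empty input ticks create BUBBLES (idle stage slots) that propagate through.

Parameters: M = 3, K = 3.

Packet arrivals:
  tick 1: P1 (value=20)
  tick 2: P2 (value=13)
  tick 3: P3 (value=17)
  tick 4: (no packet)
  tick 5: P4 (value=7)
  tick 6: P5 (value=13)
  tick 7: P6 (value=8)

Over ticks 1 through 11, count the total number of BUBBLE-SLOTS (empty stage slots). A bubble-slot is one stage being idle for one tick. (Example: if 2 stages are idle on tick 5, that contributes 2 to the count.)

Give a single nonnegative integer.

Tick 1: [PARSE:P1(v=20,ok=F), VALIDATE:-, TRANSFORM:-, EMIT:-] out:-; bubbles=3
Tick 2: [PARSE:P2(v=13,ok=F), VALIDATE:P1(v=20,ok=F), TRANSFORM:-, EMIT:-] out:-; bubbles=2
Tick 3: [PARSE:P3(v=17,ok=F), VALIDATE:P2(v=13,ok=F), TRANSFORM:P1(v=0,ok=F), EMIT:-] out:-; bubbles=1
Tick 4: [PARSE:-, VALIDATE:P3(v=17,ok=T), TRANSFORM:P2(v=0,ok=F), EMIT:P1(v=0,ok=F)] out:-; bubbles=1
Tick 5: [PARSE:P4(v=7,ok=F), VALIDATE:-, TRANSFORM:P3(v=51,ok=T), EMIT:P2(v=0,ok=F)] out:P1(v=0); bubbles=1
Tick 6: [PARSE:P5(v=13,ok=F), VALIDATE:P4(v=7,ok=F), TRANSFORM:-, EMIT:P3(v=51,ok=T)] out:P2(v=0); bubbles=1
Tick 7: [PARSE:P6(v=8,ok=F), VALIDATE:P5(v=13,ok=F), TRANSFORM:P4(v=0,ok=F), EMIT:-] out:P3(v=51); bubbles=1
Tick 8: [PARSE:-, VALIDATE:P6(v=8,ok=T), TRANSFORM:P5(v=0,ok=F), EMIT:P4(v=0,ok=F)] out:-; bubbles=1
Tick 9: [PARSE:-, VALIDATE:-, TRANSFORM:P6(v=24,ok=T), EMIT:P5(v=0,ok=F)] out:P4(v=0); bubbles=2
Tick 10: [PARSE:-, VALIDATE:-, TRANSFORM:-, EMIT:P6(v=24,ok=T)] out:P5(v=0); bubbles=3
Tick 11: [PARSE:-, VALIDATE:-, TRANSFORM:-, EMIT:-] out:P6(v=24); bubbles=4
Total bubble-slots: 20

Answer: 20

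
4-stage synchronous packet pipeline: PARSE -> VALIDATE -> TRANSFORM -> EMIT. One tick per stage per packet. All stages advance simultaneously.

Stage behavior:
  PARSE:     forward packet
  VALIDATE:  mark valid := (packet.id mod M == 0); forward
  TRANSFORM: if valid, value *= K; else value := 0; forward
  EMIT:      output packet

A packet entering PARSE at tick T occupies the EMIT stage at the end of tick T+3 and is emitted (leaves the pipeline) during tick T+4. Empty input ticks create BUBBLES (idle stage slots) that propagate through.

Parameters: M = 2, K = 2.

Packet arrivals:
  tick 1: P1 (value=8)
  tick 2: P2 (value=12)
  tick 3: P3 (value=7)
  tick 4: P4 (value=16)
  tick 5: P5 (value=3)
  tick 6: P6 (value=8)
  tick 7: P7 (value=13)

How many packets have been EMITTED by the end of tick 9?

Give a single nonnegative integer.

Answer: 5

Derivation:
Tick 1: [PARSE:P1(v=8,ok=F), VALIDATE:-, TRANSFORM:-, EMIT:-] out:-; in:P1
Tick 2: [PARSE:P2(v=12,ok=F), VALIDATE:P1(v=8,ok=F), TRANSFORM:-, EMIT:-] out:-; in:P2
Tick 3: [PARSE:P3(v=7,ok=F), VALIDATE:P2(v=12,ok=T), TRANSFORM:P1(v=0,ok=F), EMIT:-] out:-; in:P3
Tick 4: [PARSE:P4(v=16,ok=F), VALIDATE:P3(v=7,ok=F), TRANSFORM:P2(v=24,ok=T), EMIT:P1(v=0,ok=F)] out:-; in:P4
Tick 5: [PARSE:P5(v=3,ok=F), VALIDATE:P4(v=16,ok=T), TRANSFORM:P3(v=0,ok=F), EMIT:P2(v=24,ok=T)] out:P1(v=0); in:P5
Tick 6: [PARSE:P6(v=8,ok=F), VALIDATE:P5(v=3,ok=F), TRANSFORM:P4(v=32,ok=T), EMIT:P3(v=0,ok=F)] out:P2(v=24); in:P6
Tick 7: [PARSE:P7(v=13,ok=F), VALIDATE:P6(v=8,ok=T), TRANSFORM:P5(v=0,ok=F), EMIT:P4(v=32,ok=T)] out:P3(v=0); in:P7
Tick 8: [PARSE:-, VALIDATE:P7(v=13,ok=F), TRANSFORM:P6(v=16,ok=T), EMIT:P5(v=0,ok=F)] out:P4(v=32); in:-
Tick 9: [PARSE:-, VALIDATE:-, TRANSFORM:P7(v=0,ok=F), EMIT:P6(v=16,ok=T)] out:P5(v=0); in:-
Emitted by tick 9: ['P1', 'P2', 'P3', 'P4', 'P5']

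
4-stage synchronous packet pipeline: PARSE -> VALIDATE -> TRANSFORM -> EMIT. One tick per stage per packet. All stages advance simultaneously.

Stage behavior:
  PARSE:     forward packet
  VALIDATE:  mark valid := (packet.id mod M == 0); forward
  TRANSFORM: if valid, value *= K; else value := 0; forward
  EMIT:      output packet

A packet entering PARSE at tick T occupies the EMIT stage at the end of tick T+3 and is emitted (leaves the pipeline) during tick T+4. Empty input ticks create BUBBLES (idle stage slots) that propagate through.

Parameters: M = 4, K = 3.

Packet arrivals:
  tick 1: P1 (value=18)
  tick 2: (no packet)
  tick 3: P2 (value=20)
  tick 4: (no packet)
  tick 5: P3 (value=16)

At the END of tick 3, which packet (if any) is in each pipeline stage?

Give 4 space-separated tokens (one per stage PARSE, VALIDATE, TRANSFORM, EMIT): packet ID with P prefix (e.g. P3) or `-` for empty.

Tick 1: [PARSE:P1(v=18,ok=F), VALIDATE:-, TRANSFORM:-, EMIT:-] out:-; in:P1
Tick 2: [PARSE:-, VALIDATE:P1(v=18,ok=F), TRANSFORM:-, EMIT:-] out:-; in:-
Tick 3: [PARSE:P2(v=20,ok=F), VALIDATE:-, TRANSFORM:P1(v=0,ok=F), EMIT:-] out:-; in:P2
At end of tick 3: ['P2', '-', 'P1', '-']

Answer: P2 - P1 -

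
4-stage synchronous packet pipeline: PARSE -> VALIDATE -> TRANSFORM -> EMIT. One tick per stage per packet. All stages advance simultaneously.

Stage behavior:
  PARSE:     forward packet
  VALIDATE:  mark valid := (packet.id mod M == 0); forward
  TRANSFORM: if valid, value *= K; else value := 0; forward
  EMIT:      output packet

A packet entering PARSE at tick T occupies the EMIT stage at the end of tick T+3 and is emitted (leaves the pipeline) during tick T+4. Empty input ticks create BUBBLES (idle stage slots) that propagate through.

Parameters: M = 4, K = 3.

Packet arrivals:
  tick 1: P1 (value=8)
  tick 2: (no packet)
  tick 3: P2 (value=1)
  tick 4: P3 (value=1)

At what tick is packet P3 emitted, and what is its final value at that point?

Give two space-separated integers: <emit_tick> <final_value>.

Tick 1: [PARSE:P1(v=8,ok=F), VALIDATE:-, TRANSFORM:-, EMIT:-] out:-; in:P1
Tick 2: [PARSE:-, VALIDATE:P1(v=8,ok=F), TRANSFORM:-, EMIT:-] out:-; in:-
Tick 3: [PARSE:P2(v=1,ok=F), VALIDATE:-, TRANSFORM:P1(v=0,ok=F), EMIT:-] out:-; in:P2
Tick 4: [PARSE:P3(v=1,ok=F), VALIDATE:P2(v=1,ok=F), TRANSFORM:-, EMIT:P1(v=0,ok=F)] out:-; in:P3
Tick 5: [PARSE:-, VALIDATE:P3(v=1,ok=F), TRANSFORM:P2(v=0,ok=F), EMIT:-] out:P1(v=0); in:-
Tick 6: [PARSE:-, VALIDATE:-, TRANSFORM:P3(v=0,ok=F), EMIT:P2(v=0,ok=F)] out:-; in:-
Tick 7: [PARSE:-, VALIDATE:-, TRANSFORM:-, EMIT:P3(v=0,ok=F)] out:P2(v=0); in:-
Tick 8: [PARSE:-, VALIDATE:-, TRANSFORM:-, EMIT:-] out:P3(v=0); in:-
P3: arrives tick 4, valid=False (id=3, id%4=3), emit tick 8, final value 0

Answer: 8 0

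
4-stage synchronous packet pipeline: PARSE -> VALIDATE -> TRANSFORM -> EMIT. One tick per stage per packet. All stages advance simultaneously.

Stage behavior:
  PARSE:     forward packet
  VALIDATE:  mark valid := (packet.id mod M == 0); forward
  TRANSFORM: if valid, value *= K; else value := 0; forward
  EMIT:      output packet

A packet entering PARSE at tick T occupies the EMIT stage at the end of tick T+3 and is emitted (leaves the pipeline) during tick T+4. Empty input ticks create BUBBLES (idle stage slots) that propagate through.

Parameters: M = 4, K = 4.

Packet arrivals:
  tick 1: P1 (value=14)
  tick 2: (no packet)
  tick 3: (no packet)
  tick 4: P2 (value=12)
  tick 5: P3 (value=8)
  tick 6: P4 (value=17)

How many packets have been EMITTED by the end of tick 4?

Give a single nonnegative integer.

Answer: 0

Derivation:
Tick 1: [PARSE:P1(v=14,ok=F), VALIDATE:-, TRANSFORM:-, EMIT:-] out:-; in:P1
Tick 2: [PARSE:-, VALIDATE:P1(v=14,ok=F), TRANSFORM:-, EMIT:-] out:-; in:-
Tick 3: [PARSE:-, VALIDATE:-, TRANSFORM:P1(v=0,ok=F), EMIT:-] out:-; in:-
Tick 4: [PARSE:P2(v=12,ok=F), VALIDATE:-, TRANSFORM:-, EMIT:P1(v=0,ok=F)] out:-; in:P2
Emitted by tick 4: []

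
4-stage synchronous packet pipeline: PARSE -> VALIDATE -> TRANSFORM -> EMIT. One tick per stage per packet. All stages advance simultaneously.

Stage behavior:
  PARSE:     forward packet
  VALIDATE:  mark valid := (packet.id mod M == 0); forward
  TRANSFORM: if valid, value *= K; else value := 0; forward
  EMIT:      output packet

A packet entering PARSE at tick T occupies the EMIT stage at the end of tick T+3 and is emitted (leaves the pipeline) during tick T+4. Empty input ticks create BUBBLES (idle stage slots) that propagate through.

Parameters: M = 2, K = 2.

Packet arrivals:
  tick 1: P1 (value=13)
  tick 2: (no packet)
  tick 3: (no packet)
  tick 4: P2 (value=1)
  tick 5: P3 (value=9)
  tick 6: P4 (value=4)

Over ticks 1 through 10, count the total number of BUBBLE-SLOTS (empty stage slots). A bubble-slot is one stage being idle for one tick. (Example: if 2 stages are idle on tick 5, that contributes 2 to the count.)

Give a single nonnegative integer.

Tick 1: [PARSE:P1(v=13,ok=F), VALIDATE:-, TRANSFORM:-, EMIT:-] out:-; bubbles=3
Tick 2: [PARSE:-, VALIDATE:P1(v=13,ok=F), TRANSFORM:-, EMIT:-] out:-; bubbles=3
Tick 3: [PARSE:-, VALIDATE:-, TRANSFORM:P1(v=0,ok=F), EMIT:-] out:-; bubbles=3
Tick 4: [PARSE:P2(v=1,ok=F), VALIDATE:-, TRANSFORM:-, EMIT:P1(v=0,ok=F)] out:-; bubbles=2
Tick 5: [PARSE:P3(v=9,ok=F), VALIDATE:P2(v=1,ok=T), TRANSFORM:-, EMIT:-] out:P1(v=0); bubbles=2
Tick 6: [PARSE:P4(v=4,ok=F), VALIDATE:P3(v=9,ok=F), TRANSFORM:P2(v=2,ok=T), EMIT:-] out:-; bubbles=1
Tick 7: [PARSE:-, VALIDATE:P4(v=4,ok=T), TRANSFORM:P3(v=0,ok=F), EMIT:P2(v=2,ok=T)] out:-; bubbles=1
Tick 8: [PARSE:-, VALIDATE:-, TRANSFORM:P4(v=8,ok=T), EMIT:P3(v=0,ok=F)] out:P2(v=2); bubbles=2
Tick 9: [PARSE:-, VALIDATE:-, TRANSFORM:-, EMIT:P4(v=8,ok=T)] out:P3(v=0); bubbles=3
Tick 10: [PARSE:-, VALIDATE:-, TRANSFORM:-, EMIT:-] out:P4(v=8); bubbles=4
Total bubble-slots: 24

Answer: 24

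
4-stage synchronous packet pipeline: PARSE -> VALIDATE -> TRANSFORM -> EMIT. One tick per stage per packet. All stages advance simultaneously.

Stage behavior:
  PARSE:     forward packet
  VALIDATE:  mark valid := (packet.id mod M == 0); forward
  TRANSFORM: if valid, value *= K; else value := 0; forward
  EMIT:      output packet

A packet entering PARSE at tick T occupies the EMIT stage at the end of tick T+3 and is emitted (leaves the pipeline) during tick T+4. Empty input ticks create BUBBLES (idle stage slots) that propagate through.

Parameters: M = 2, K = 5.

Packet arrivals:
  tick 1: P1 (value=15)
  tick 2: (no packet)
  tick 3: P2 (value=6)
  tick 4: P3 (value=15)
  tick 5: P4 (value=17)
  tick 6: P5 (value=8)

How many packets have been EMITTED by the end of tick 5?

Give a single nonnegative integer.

Tick 1: [PARSE:P1(v=15,ok=F), VALIDATE:-, TRANSFORM:-, EMIT:-] out:-; in:P1
Tick 2: [PARSE:-, VALIDATE:P1(v=15,ok=F), TRANSFORM:-, EMIT:-] out:-; in:-
Tick 3: [PARSE:P2(v=6,ok=F), VALIDATE:-, TRANSFORM:P1(v=0,ok=F), EMIT:-] out:-; in:P2
Tick 4: [PARSE:P3(v=15,ok=F), VALIDATE:P2(v=6,ok=T), TRANSFORM:-, EMIT:P1(v=0,ok=F)] out:-; in:P3
Tick 5: [PARSE:P4(v=17,ok=F), VALIDATE:P3(v=15,ok=F), TRANSFORM:P2(v=30,ok=T), EMIT:-] out:P1(v=0); in:P4
Emitted by tick 5: ['P1']

Answer: 1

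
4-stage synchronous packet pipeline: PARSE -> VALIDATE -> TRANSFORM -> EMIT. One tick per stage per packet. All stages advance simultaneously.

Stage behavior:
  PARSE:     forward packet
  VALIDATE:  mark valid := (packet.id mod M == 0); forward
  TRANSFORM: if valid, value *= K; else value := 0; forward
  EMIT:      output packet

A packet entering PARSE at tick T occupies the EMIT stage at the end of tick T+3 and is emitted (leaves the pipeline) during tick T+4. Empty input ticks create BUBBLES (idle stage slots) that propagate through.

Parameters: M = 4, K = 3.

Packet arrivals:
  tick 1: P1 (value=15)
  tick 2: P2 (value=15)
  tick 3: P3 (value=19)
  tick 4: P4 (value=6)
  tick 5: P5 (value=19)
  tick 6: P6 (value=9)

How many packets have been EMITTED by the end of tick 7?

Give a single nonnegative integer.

Tick 1: [PARSE:P1(v=15,ok=F), VALIDATE:-, TRANSFORM:-, EMIT:-] out:-; in:P1
Tick 2: [PARSE:P2(v=15,ok=F), VALIDATE:P1(v=15,ok=F), TRANSFORM:-, EMIT:-] out:-; in:P2
Tick 3: [PARSE:P3(v=19,ok=F), VALIDATE:P2(v=15,ok=F), TRANSFORM:P1(v=0,ok=F), EMIT:-] out:-; in:P3
Tick 4: [PARSE:P4(v=6,ok=F), VALIDATE:P3(v=19,ok=F), TRANSFORM:P2(v=0,ok=F), EMIT:P1(v=0,ok=F)] out:-; in:P4
Tick 5: [PARSE:P5(v=19,ok=F), VALIDATE:P4(v=6,ok=T), TRANSFORM:P3(v=0,ok=F), EMIT:P2(v=0,ok=F)] out:P1(v=0); in:P5
Tick 6: [PARSE:P6(v=9,ok=F), VALIDATE:P5(v=19,ok=F), TRANSFORM:P4(v=18,ok=T), EMIT:P3(v=0,ok=F)] out:P2(v=0); in:P6
Tick 7: [PARSE:-, VALIDATE:P6(v=9,ok=F), TRANSFORM:P5(v=0,ok=F), EMIT:P4(v=18,ok=T)] out:P3(v=0); in:-
Emitted by tick 7: ['P1', 'P2', 'P3']

Answer: 3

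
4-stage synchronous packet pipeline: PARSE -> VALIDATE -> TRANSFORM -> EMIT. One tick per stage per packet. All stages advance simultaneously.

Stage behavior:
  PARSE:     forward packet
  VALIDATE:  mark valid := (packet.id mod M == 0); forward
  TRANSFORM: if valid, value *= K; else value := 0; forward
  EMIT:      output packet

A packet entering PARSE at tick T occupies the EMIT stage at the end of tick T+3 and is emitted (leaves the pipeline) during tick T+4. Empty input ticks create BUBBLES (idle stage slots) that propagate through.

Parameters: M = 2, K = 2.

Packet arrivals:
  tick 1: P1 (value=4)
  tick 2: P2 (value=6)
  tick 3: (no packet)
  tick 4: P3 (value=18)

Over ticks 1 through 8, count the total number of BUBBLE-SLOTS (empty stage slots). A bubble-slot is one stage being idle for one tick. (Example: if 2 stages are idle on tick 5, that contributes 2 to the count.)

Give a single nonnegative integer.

Tick 1: [PARSE:P1(v=4,ok=F), VALIDATE:-, TRANSFORM:-, EMIT:-] out:-; bubbles=3
Tick 2: [PARSE:P2(v=6,ok=F), VALIDATE:P1(v=4,ok=F), TRANSFORM:-, EMIT:-] out:-; bubbles=2
Tick 3: [PARSE:-, VALIDATE:P2(v=6,ok=T), TRANSFORM:P1(v=0,ok=F), EMIT:-] out:-; bubbles=2
Tick 4: [PARSE:P3(v=18,ok=F), VALIDATE:-, TRANSFORM:P2(v=12,ok=T), EMIT:P1(v=0,ok=F)] out:-; bubbles=1
Tick 5: [PARSE:-, VALIDATE:P3(v=18,ok=F), TRANSFORM:-, EMIT:P2(v=12,ok=T)] out:P1(v=0); bubbles=2
Tick 6: [PARSE:-, VALIDATE:-, TRANSFORM:P3(v=0,ok=F), EMIT:-] out:P2(v=12); bubbles=3
Tick 7: [PARSE:-, VALIDATE:-, TRANSFORM:-, EMIT:P3(v=0,ok=F)] out:-; bubbles=3
Tick 8: [PARSE:-, VALIDATE:-, TRANSFORM:-, EMIT:-] out:P3(v=0); bubbles=4
Total bubble-slots: 20

Answer: 20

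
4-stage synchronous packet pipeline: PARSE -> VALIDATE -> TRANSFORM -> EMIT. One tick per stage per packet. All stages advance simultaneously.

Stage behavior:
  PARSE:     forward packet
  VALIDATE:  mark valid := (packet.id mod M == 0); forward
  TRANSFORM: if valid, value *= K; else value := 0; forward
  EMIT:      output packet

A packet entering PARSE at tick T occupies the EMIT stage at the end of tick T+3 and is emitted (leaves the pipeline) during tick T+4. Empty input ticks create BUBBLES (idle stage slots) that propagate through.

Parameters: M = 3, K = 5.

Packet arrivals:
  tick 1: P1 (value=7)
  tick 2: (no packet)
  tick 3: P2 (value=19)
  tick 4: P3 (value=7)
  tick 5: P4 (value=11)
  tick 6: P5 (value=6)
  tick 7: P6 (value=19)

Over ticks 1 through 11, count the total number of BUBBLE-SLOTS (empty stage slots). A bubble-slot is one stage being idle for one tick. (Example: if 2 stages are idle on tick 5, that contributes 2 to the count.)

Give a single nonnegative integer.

Answer: 20

Derivation:
Tick 1: [PARSE:P1(v=7,ok=F), VALIDATE:-, TRANSFORM:-, EMIT:-] out:-; bubbles=3
Tick 2: [PARSE:-, VALIDATE:P1(v=7,ok=F), TRANSFORM:-, EMIT:-] out:-; bubbles=3
Tick 3: [PARSE:P2(v=19,ok=F), VALIDATE:-, TRANSFORM:P1(v=0,ok=F), EMIT:-] out:-; bubbles=2
Tick 4: [PARSE:P3(v=7,ok=F), VALIDATE:P2(v=19,ok=F), TRANSFORM:-, EMIT:P1(v=0,ok=F)] out:-; bubbles=1
Tick 5: [PARSE:P4(v=11,ok=F), VALIDATE:P3(v=7,ok=T), TRANSFORM:P2(v=0,ok=F), EMIT:-] out:P1(v=0); bubbles=1
Tick 6: [PARSE:P5(v=6,ok=F), VALIDATE:P4(v=11,ok=F), TRANSFORM:P3(v=35,ok=T), EMIT:P2(v=0,ok=F)] out:-; bubbles=0
Tick 7: [PARSE:P6(v=19,ok=F), VALIDATE:P5(v=6,ok=F), TRANSFORM:P4(v=0,ok=F), EMIT:P3(v=35,ok=T)] out:P2(v=0); bubbles=0
Tick 8: [PARSE:-, VALIDATE:P6(v=19,ok=T), TRANSFORM:P5(v=0,ok=F), EMIT:P4(v=0,ok=F)] out:P3(v=35); bubbles=1
Tick 9: [PARSE:-, VALIDATE:-, TRANSFORM:P6(v=95,ok=T), EMIT:P5(v=0,ok=F)] out:P4(v=0); bubbles=2
Tick 10: [PARSE:-, VALIDATE:-, TRANSFORM:-, EMIT:P6(v=95,ok=T)] out:P5(v=0); bubbles=3
Tick 11: [PARSE:-, VALIDATE:-, TRANSFORM:-, EMIT:-] out:P6(v=95); bubbles=4
Total bubble-slots: 20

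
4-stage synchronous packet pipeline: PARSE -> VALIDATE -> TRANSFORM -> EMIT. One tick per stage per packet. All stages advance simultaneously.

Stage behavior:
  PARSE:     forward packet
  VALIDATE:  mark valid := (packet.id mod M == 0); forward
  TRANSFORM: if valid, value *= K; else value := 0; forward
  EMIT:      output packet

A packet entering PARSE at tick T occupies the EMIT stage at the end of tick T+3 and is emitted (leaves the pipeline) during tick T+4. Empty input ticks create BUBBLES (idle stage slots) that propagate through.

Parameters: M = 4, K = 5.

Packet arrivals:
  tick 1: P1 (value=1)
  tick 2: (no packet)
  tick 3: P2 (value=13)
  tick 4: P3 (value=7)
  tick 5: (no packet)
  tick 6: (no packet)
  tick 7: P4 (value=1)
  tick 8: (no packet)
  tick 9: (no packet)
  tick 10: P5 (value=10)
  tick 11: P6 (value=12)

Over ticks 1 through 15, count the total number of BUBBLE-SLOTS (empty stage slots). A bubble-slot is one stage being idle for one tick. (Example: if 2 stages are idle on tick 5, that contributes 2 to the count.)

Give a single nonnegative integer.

Answer: 36

Derivation:
Tick 1: [PARSE:P1(v=1,ok=F), VALIDATE:-, TRANSFORM:-, EMIT:-] out:-; bubbles=3
Tick 2: [PARSE:-, VALIDATE:P1(v=1,ok=F), TRANSFORM:-, EMIT:-] out:-; bubbles=3
Tick 3: [PARSE:P2(v=13,ok=F), VALIDATE:-, TRANSFORM:P1(v=0,ok=F), EMIT:-] out:-; bubbles=2
Tick 4: [PARSE:P3(v=7,ok=F), VALIDATE:P2(v=13,ok=F), TRANSFORM:-, EMIT:P1(v=0,ok=F)] out:-; bubbles=1
Tick 5: [PARSE:-, VALIDATE:P3(v=7,ok=F), TRANSFORM:P2(v=0,ok=F), EMIT:-] out:P1(v=0); bubbles=2
Tick 6: [PARSE:-, VALIDATE:-, TRANSFORM:P3(v=0,ok=F), EMIT:P2(v=0,ok=F)] out:-; bubbles=2
Tick 7: [PARSE:P4(v=1,ok=F), VALIDATE:-, TRANSFORM:-, EMIT:P3(v=0,ok=F)] out:P2(v=0); bubbles=2
Tick 8: [PARSE:-, VALIDATE:P4(v=1,ok=T), TRANSFORM:-, EMIT:-] out:P3(v=0); bubbles=3
Tick 9: [PARSE:-, VALIDATE:-, TRANSFORM:P4(v=5,ok=T), EMIT:-] out:-; bubbles=3
Tick 10: [PARSE:P5(v=10,ok=F), VALIDATE:-, TRANSFORM:-, EMIT:P4(v=5,ok=T)] out:-; bubbles=2
Tick 11: [PARSE:P6(v=12,ok=F), VALIDATE:P5(v=10,ok=F), TRANSFORM:-, EMIT:-] out:P4(v=5); bubbles=2
Tick 12: [PARSE:-, VALIDATE:P6(v=12,ok=F), TRANSFORM:P5(v=0,ok=F), EMIT:-] out:-; bubbles=2
Tick 13: [PARSE:-, VALIDATE:-, TRANSFORM:P6(v=0,ok=F), EMIT:P5(v=0,ok=F)] out:-; bubbles=2
Tick 14: [PARSE:-, VALIDATE:-, TRANSFORM:-, EMIT:P6(v=0,ok=F)] out:P5(v=0); bubbles=3
Tick 15: [PARSE:-, VALIDATE:-, TRANSFORM:-, EMIT:-] out:P6(v=0); bubbles=4
Total bubble-slots: 36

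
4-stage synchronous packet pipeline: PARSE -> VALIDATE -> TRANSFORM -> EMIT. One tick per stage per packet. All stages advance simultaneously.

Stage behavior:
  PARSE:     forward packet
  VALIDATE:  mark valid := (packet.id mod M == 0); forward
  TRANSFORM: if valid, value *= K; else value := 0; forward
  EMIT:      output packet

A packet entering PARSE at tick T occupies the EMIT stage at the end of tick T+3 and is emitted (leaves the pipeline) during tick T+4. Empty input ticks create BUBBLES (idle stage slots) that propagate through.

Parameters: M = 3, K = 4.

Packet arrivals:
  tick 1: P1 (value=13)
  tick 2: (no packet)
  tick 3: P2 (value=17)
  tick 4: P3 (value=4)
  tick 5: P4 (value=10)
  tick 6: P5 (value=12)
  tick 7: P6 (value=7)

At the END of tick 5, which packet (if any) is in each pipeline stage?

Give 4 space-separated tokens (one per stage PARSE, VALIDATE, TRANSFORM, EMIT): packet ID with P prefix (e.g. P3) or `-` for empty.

Tick 1: [PARSE:P1(v=13,ok=F), VALIDATE:-, TRANSFORM:-, EMIT:-] out:-; in:P1
Tick 2: [PARSE:-, VALIDATE:P1(v=13,ok=F), TRANSFORM:-, EMIT:-] out:-; in:-
Tick 3: [PARSE:P2(v=17,ok=F), VALIDATE:-, TRANSFORM:P1(v=0,ok=F), EMIT:-] out:-; in:P2
Tick 4: [PARSE:P3(v=4,ok=F), VALIDATE:P2(v=17,ok=F), TRANSFORM:-, EMIT:P1(v=0,ok=F)] out:-; in:P3
Tick 5: [PARSE:P4(v=10,ok=F), VALIDATE:P3(v=4,ok=T), TRANSFORM:P2(v=0,ok=F), EMIT:-] out:P1(v=0); in:P4
At end of tick 5: ['P4', 'P3', 'P2', '-']

Answer: P4 P3 P2 -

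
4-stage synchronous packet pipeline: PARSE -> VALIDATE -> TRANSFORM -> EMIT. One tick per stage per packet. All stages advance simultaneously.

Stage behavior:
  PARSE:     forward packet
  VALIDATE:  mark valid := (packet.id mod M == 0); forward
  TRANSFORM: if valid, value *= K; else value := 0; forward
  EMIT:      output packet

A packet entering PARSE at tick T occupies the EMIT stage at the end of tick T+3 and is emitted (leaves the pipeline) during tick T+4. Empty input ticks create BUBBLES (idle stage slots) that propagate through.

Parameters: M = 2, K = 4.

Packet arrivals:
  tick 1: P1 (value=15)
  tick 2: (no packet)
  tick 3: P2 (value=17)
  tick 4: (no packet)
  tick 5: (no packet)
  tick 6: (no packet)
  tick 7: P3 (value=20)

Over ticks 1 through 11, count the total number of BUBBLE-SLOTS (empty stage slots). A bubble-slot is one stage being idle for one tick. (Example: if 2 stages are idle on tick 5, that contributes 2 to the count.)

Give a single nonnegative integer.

Tick 1: [PARSE:P1(v=15,ok=F), VALIDATE:-, TRANSFORM:-, EMIT:-] out:-; bubbles=3
Tick 2: [PARSE:-, VALIDATE:P1(v=15,ok=F), TRANSFORM:-, EMIT:-] out:-; bubbles=3
Tick 3: [PARSE:P2(v=17,ok=F), VALIDATE:-, TRANSFORM:P1(v=0,ok=F), EMIT:-] out:-; bubbles=2
Tick 4: [PARSE:-, VALIDATE:P2(v=17,ok=T), TRANSFORM:-, EMIT:P1(v=0,ok=F)] out:-; bubbles=2
Tick 5: [PARSE:-, VALIDATE:-, TRANSFORM:P2(v=68,ok=T), EMIT:-] out:P1(v=0); bubbles=3
Tick 6: [PARSE:-, VALIDATE:-, TRANSFORM:-, EMIT:P2(v=68,ok=T)] out:-; bubbles=3
Tick 7: [PARSE:P3(v=20,ok=F), VALIDATE:-, TRANSFORM:-, EMIT:-] out:P2(v=68); bubbles=3
Tick 8: [PARSE:-, VALIDATE:P3(v=20,ok=F), TRANSFORM:-, EMIT:-] out:-; bubbles=3
Tick 9: [PARSE:-, VALIDATE:-, TRANSFORM:P3(v=0,ok=F), EMIT:-] out:-; bubbles=3
Tick 10: [PARSE:-, VALIDATE:-, TRANSFORM:-, EMIT:P3(v=0,ok=F)] out:-; bubbles=3
Tick 11: [PARSE:-, VALIDATE:-, TRANSFORM:-, EMIT:-] out:P3(v=0); bubbles=4
Total bubble-slots: 32

Answer: 32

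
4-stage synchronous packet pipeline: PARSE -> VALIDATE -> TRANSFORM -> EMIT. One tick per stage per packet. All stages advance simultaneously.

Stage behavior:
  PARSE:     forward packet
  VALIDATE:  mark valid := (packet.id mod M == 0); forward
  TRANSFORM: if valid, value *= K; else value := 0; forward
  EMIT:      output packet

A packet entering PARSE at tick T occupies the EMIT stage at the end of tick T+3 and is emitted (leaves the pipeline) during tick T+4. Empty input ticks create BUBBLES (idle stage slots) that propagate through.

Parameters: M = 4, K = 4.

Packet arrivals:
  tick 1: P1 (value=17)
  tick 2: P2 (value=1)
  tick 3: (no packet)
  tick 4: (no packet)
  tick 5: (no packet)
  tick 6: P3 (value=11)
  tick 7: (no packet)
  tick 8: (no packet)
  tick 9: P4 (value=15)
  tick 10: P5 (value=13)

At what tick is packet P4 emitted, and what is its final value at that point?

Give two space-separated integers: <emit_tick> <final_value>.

Answer: 13 60

Derivation:
Tick 1: [PARSE:P1(v=17,ok=F), VALIDATE:-, TRANSFORM:-, EMIT:-] out:-; in:P1
Tick 2: [PARSE:P2(v=1,ok=F), VALIDATE:P1(v=17,ok=F), TRANSFORM:-, EMIT:-] out:-; in:P2
Tick 3: [PARSE:-, VALIDATE:P2(v=1,ok=F), TRANSFORM:P1(v=0,ok=F), EMIT:-] out:-; in:-
Tick 4: [PARSE:-, VALIDATE:-, TRANSFORM:P2(v=0,ok=F), EMIT:P1(v=0,ok=F)] out:-; in:-
Tick 5: [PARSE:-, VALIDATE:-, TRANSFORM:-, EMIT:P2(v=0,ok=F)] out:P1(v=0); in:-
Tick 6: [PARSE:P3(v=11,ok=F), VALIDATE:-, TRANSFORM:-, EMIT:-] out:P2(v=0); in:P3
Tick 7: [PARSE:-, VALIDATE:P3(v=11,ok=F), TRANSFORM:-, EMIT:-] out:-; in:-
Tick 8: [PARSE:-, VALIDATE:-, TRANSFORM:P3(v=0,ok=F), EMIT:-] out:-; in:-
Tick 9: [PARSE:P4(v=15,ok=F), VALIDATE:-, TRANSFORM:-, EMIT:P3(v=0,ok=F)] out:-; in:P4
Tick 10: [PARSE:P5(v=13,ok=F), VALIDATE:P4(v=15,ok=T), TRANSFORM:-, EMIT:-] out:P3(v=0); in:P5
Tick 11: [PARSE:-, VALIDATE:P5(v=13,ok=F), TRANSFORM:P4(v=60,ok=T), EMIT:-] out:-; in:-
Tick 12: [PARSE:-, VALIDATE:-, TRANSFORM:P5(v=0,ok=F), EMIT:P4(v=60,ok=T)] out:-; in:-
Tick 13: [PARSE:-, VALIDATE:-, TRANSFORM:-, EMIT:P5(v=0,ok=F)] out:P4(v=60); in:-
Tick 14: [PARSE:-, VALIDATE:-, TRANSFORM:-, EMIT:-] out:P5(v=0); in:-
P4: arrives tick 9, valid=True (id=4, id%4=0), emit tick 13, final value 60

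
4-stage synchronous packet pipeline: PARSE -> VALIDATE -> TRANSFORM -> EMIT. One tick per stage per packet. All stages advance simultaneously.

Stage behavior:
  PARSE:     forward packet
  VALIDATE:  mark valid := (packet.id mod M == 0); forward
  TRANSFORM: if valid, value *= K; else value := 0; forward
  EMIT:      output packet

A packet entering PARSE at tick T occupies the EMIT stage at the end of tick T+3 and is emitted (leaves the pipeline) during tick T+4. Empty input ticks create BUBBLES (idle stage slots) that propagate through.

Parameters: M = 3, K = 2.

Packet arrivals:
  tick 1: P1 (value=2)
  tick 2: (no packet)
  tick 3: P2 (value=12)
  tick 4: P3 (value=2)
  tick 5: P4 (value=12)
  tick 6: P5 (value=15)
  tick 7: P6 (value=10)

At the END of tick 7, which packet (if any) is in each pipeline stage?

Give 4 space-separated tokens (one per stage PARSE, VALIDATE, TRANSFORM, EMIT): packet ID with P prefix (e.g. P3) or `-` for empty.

Answer: P6 P5 P4 P3

Derivation:
Tick 1: [PARSE:P1(v=2,ok=F), VALIDATE:-, TRANSFORM:-, EMIT:-] out:-; in:P1
Tick 2: [PARSE:-, VALIDATE:P1(v=2,ok=F), TRANSFORM:-, EMIT:-] out:-; in:-
Tick 3: [PARSE:P2(v=12,ok=F), VALIDATE:-, TRANSFORM:P1(v=0,ok=F), EMIT:-] out:-; in:P2
Tick 4: [PARSE:P3(v=2,ok=F), VALIDATE:P2(v=12,ok=F), TRANSFORM:-, EMIT:P1(v=0,ok=F)] out:-; in:P3
Tick 5: [PARSE:P4(v=12,ok=F), VALIDATE:P3(v=2,ok=T), TRANSFORM:P2(v=0,ok=F), EMIT:-] out:P1(v=0); in:P4
Tick 6: [PARSE:P5(v=15,ok=F), VALIDATE:P4(v=12,ok=F), TRANSFORM:P3(v=4,ok=T), EMIT:P2(v=0,ok=F)] out:-; in:P5
Tick 7: [PARSE:P6(v=10,ok=F), VALIDATE:P5(v=15,ok=F), TRANSFORM:P4(v=0,ok=F), EMIT:P3(v=4,ok=T)] out:P2(v=0); in:P6
At end of tick 7: ['P6', 'P5', 'P4', 'P3']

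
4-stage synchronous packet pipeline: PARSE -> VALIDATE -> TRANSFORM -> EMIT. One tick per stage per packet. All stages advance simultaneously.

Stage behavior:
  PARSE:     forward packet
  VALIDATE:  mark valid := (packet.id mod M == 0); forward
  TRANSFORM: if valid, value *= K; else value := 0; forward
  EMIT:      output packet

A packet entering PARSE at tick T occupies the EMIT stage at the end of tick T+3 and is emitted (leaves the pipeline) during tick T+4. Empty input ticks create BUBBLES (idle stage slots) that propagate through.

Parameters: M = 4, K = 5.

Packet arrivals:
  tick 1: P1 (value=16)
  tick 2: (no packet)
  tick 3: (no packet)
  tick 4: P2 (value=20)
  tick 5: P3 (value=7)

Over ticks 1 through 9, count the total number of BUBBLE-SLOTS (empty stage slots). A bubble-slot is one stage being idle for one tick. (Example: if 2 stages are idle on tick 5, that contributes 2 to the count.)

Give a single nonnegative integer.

Tick 1: [PARSE:P1(v=16,ok=F), VALIDATE:-, TRANSFORM:-, EMIT:-] out:-; bubbles=3
Tick 2: [PARSE:-, VALIDATE:P1(v=16,ok=F), TRANSFORM:-, EMIT:-] out:-; bubbles=3
Tick 3: [PARSE:-, VALIDATE:-, TRANSFORM:P1(v=0,ok=F), EMIT:-] out:-; bubbles=3
Tick 4: [PARSE:P2(v=20,ok=F), VALIDATE:-, TRANSFORM:-, EMIT:P1(v=0,ok=F)] out:-; bubbles=2
Tick 5: [PARSE:P3(v=7,ok=F), VALIDATE:P2(v=20,ok=F), TRANSFORM:-, EMIT:-] out:P1(v=0); bubbles=2
Tick 6: [PARSE:-, VALIDATE:P3(v=7,ok=F), TRANSFORM:P2(v=0,ok=F), EMIT:-] out:-; bubbles=2
Tick 7: [PARSE:-, VALIDATE:-, TRANSFORM:P3(v=0,ok=F), EMIT:P2(v=0,ok=F)] out:-; bubbles=2
Tick 8: [PARSE:-, VALIDATE:-, TRANSFORM:-, EMIT:P3(v=0,ok=F)] out:P2(v=0); bubbles=3
Tick 9: [PARSE:-, VALIDATE:-, TRANSFORM:-, EMIT:-] out:P3(v=0); bubbles=4
Total bubble-slots: 24

Answer: 24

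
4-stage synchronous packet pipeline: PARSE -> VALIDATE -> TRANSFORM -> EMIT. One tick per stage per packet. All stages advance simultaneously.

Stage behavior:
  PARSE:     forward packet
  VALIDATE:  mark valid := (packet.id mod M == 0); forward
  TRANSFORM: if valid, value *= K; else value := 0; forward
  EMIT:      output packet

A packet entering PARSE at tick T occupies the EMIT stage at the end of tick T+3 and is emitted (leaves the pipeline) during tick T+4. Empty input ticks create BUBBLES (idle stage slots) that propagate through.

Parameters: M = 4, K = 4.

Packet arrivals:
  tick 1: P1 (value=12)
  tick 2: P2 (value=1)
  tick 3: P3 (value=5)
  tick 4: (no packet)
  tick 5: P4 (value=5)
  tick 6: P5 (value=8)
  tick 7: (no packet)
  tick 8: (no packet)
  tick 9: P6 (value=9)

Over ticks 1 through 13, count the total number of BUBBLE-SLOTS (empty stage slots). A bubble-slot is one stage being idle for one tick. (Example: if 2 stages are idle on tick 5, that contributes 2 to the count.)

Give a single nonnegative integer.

Answer: 28

Derivation:
Tick 1: [PARSE:P1(v=12,ok=F), VALIDATE:-, TRANSFORM:-, EMIT:-] out:-; bubbles=3
Tick 2: [PARSE:P2(v=1,ok=F), VALIDATE:P1(v=12,ok=F), TRANSFORM:-, EMIT:-] out:-; bubbles=2
Tick 3: [PARSE:P3(v=5,ok=F), VALIDATE:P2(v=1,ok=F), TRANSFORM:P1(v=0,ok=F), EMIT:-] out:-; bubbles=1
Tick 4: [PARSE:-, VALIDATE:P3(v=5,ok=F), TRANSFORM:P2(v=0,ok=F), EMIT:P1(v=0,ok=F)] out:-; bubbles=1
Tick 5: [PARSE:P4(v=5,ok=F), VALIDATE:-, TRANSFORM:P3(v=0,ok=F), EMIT:P2(v=0,ok=F)] out:P1(v=0); bubbles=1
Tick 6: [PARSE:P5(v=8,ok=F), VALIDATE:P4(v=5,ok=T), TRANSFORM:-, EMIT:P3(v=0,ok=F)] out:P2(v=0); bubbles=1
Tick 7: [PARSE:-, VALIDATE:P5(v=8,ok=F), TRANSFORM:P4(v=20,ok=T), EMIT:-] out:P3(v=0); bubbles=2
Tick 8: [PARSE:-, VALIDATE:-, TRANSFORM:P5(v=0,ok=F), EMIT:P4(v=20,ok=T)] out:-; bubbles=2
Tick 9: [PARSE:P6(v=9,ok=F), VALIDATE:-, TRANSFORM:-, EMIT:P5(v=0,ok=F)] out:P4(v=20); bubbles=2
Tick 10: [PARSE:-, VALIDATE:P6(v=9,ok=F), TRANSFORM:-, EMIT:-] out:P5(v=0); bubbles=3
Tick 11: [PARSE:-, VALIDATE:-, TRANSFORM:P6(v=0,ok=F), EMIT:-] out:-; bubbles=3
Tick 12: [PARSE:-, VALIDATE:-, TRANSFORM:-, EMIT:P6(v=0,ok=F)] out:-; bubbles=3
Tick 13: [PARSE:-, VALIDATE:-, TRANSFORM:-, EMIT:-] out:P6(v=0); bubbles=4
Total bubble-slots: 28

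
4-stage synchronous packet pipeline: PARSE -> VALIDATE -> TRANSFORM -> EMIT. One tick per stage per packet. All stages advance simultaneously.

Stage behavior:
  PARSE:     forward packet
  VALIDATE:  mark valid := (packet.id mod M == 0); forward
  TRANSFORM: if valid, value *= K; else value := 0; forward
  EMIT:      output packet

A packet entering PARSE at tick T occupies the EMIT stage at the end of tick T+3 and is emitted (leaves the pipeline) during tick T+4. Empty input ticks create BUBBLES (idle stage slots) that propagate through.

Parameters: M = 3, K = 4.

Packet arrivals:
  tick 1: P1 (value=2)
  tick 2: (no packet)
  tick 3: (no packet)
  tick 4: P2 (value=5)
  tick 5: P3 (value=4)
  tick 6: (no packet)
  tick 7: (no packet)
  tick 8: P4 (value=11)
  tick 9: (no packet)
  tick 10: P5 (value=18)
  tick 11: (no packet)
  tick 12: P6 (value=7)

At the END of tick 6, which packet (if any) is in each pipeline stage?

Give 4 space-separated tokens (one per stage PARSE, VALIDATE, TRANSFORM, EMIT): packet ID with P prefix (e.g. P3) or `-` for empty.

Answer: - P3 P2 -

Derivation:
Tick 1: [PARSE:P1(v=2,ok=F), VALIDATE:-, TRANSFORM:-, EMIT:-] out:-; in:P1
Tick 2: [PARSE:-, VALIDATE:P1(v=2,ok=F), TRANSFORM:-, EMIT:-] out:-; in:-
Tick 3: [PARSE:-, VALIDATE:-, TRANSFORM:P1(v=0,ok=F), EMIT:-] out:-; in:-
Tick 4: [PARSE:P2(v=5,ok=F), VALIDATE:-, TRANSFORM:-, EMIT:P1(v=0,ok=F)] out:-; in:P2
Tick 5: [PARSE:P3(v=4,ok=F), VALIDATE:P2(v=5,ok=F), TRANSFORM:-, EMIT:-] out:P1(v=0); in:P3
Tick 6: [PARSE:-, VALIDATE:P3(v=4,ok=T), TRANSFORM:P2(v=0,ok=F), EMIT:-] out:-; in:-
At end of tick 6: ['-', 'P3', 'P2', '-']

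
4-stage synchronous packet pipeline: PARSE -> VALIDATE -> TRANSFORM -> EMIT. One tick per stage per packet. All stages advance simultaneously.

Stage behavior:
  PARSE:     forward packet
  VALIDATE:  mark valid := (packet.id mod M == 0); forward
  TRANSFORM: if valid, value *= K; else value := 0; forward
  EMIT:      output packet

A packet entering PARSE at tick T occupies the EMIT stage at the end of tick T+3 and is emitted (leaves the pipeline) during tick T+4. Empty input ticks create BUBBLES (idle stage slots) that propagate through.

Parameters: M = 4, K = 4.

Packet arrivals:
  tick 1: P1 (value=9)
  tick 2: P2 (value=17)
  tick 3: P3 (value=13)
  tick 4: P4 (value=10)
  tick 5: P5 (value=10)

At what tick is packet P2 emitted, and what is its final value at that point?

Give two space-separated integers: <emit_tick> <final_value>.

Answer: 6 0

Derivation:
Tick 1: [PARSE:P1(v=9,ok=F), VALIDATE:-, TRANSFORM:-, EMIT:-] out:-; in:P1
Tick 2: [PARSE:P2(v=17,ok=F), VALIDATE:P1(v=9,ok=F), TRANSFORM:-, EMIT:-] out:-; in:P2
Tick 3: [PARSE:P3(v=13,ok=F), VALIDATE:P2(v=17,ok=F), TRANSFORM:P1(v=0,ok=F), EMIT:-] out:-; in:P3
Tick 4: [PARSE:P4(v=10,ok=F), VALIDATE:P3(v=13,ok=F), TRANSFORM:P2(v=0,ok=F), EMIT:P1(v=0,ok=F)] out:-; in:P4
Tick 5: [PARSE:P5(v=10,ok=F), VALIDATE:P4(v=10,ok=T), TRANSFORM:P3(v=0,ok=F), EMIT:P2(v=0,ok=F)] out:P1(v=0); in:P5
Tick 6: [PARSE:-, VALIDATE:P5(v=10,ok=F), TRANSFORM:P4(v=40,ok=T), EMIT:P3(v=0,ok=F)] out:P2(v=0); in:-
Tick 7: [PARSE:-, VALIDATE:-, TRANSFORM:P5(v=0,ok=F), EMIT:P4(v=40,ok=T)] out:P3(v=0); in:-
Tick 8: [PARSE:-, VALIDATE:-, TRANSFORM:-, EMIT:P5(v=0,ok=F)] out:P4(v=40); in:-
Tick 9: [PARSE:-, VALIDATE:-, TRANSFORM:-, EMIT:-] out:P5(v=0); in:-
P2: arrives tick 2, valid=False (id=2, id%4=2), emit tick 6, final value 0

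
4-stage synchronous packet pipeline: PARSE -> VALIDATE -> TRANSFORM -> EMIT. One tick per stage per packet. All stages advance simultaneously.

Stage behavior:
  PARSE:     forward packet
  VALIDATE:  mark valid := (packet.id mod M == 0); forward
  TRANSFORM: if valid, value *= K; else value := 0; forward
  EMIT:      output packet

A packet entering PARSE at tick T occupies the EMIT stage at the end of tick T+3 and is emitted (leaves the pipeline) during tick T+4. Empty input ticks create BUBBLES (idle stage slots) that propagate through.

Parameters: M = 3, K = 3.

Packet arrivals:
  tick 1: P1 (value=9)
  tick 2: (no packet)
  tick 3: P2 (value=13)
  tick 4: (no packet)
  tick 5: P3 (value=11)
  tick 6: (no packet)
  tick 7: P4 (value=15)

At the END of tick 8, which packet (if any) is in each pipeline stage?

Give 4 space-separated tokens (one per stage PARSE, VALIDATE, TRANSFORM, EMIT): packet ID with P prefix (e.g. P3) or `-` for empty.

Answer: - P4 - P3

Derivation:
Tick 1: [PARSE:P1(v=9,ok=F), VALIDATE:-, TRANSFORM:-, EMIT:-] out:-; in:P1
Tick 2: [PARSE:-, VALIDATE:P1(v=9,ok=F), TRANSFORM:-, EMIT:-] out:-; in:-
Tick 3: [PARSE:P2(v=13,ok=F), VALIDATE:-, TRANSFORM:P1(v=0,ok=F), EMIT:-] out:-; in:P2
Tick 4: [PARSE:-, VALIDATE:P2(v=13,ok=F), TRANSFORM:-, EMIT:P1(v=0,ok=F)] out:-; in:-
Tick 5: [PARSE:P3(v=11,ok=F), VALIDATE:-, TRANSFORM:P2(v=0,ok=F), EMIT:-] out:P1(v=0); in:P3
Tick 6: [PARSE:-, VALIDATE:P3(v=11,ok=T), TRANSFORM:-, EMIT:P2(v=0,ok=F)] out:-; in:-
Tick 7: [PARSE:P4(v=15,ok=F), VALIDATE:-, TRANSFORM:P3(v=33,ok=T), EMIT:-] out:P2(v=0); in:P4
Tick 8: [PARSE:-, VALIDATE:P4(v=15,ok=F), TRANSFORM:-, EMIT:P3(v=33,ok=T)] out:-; in:-
At end of tick 8: ['-', 'P4', '-', 'P3']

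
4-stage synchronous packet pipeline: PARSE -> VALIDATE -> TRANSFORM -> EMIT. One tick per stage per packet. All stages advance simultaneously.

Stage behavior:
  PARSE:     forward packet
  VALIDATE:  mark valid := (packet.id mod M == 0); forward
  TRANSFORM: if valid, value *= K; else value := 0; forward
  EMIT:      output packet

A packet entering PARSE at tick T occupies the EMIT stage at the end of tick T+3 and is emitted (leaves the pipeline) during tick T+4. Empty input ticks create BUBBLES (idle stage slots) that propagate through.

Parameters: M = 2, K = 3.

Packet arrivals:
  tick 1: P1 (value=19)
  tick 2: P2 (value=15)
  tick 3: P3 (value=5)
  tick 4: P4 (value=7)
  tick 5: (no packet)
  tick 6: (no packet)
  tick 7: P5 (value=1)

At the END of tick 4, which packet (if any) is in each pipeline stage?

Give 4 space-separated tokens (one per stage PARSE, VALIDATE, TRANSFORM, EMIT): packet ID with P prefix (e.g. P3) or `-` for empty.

Tick 1: [PARSE:P1(v=19,ok=F), VALIDATE:-, TRANSFORM:-, EMIT:-] out:-; in:P1
Tick 2: [PARSE:P2(v=15,ok=F), VALIDATE:P1(v=19,ok=F), TRANSFORM:-, EMIT:-] out:-; in:P2
Tick 3: [PARSE:P3(v=5,ok=F), VALIDATE:P2(v=15,ok=T), TRANSFORM:P1(v=0,ok=F), EMIT:-] out:-; in:P3
Tick 4: [PARSE:P4(v=7,ok=F), VALIDATE:P3(v=5,ok=F), TRANSFORM:P2(v=45,ok=T), EMIT:P1(v=0,ok=F)] out:-; in:P4
At end of tick 4: ['P4', 'P3', 'P2', 'P1']

Answer: P4 P3 P2 P1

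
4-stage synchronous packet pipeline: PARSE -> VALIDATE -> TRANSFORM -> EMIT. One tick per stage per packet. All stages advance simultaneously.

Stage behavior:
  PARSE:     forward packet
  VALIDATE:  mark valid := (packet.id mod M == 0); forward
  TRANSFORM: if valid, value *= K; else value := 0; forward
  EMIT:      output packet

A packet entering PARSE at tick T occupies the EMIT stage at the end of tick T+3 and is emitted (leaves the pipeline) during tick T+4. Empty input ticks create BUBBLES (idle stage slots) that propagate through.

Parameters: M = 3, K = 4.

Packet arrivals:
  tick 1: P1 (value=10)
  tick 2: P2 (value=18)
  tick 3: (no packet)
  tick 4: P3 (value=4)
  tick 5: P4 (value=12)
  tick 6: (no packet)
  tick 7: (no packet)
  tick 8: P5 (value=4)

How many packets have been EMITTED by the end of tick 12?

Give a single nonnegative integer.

Answer: 5

Derivation:
Tick 1: [PARSE:P1(v=10,ok=F), VALIDATE:-, TRANSFORM:-, EMIT:-] out:-; in:P1
Tick 2: [PARSE:P2(v=18,ok=F), VALIDATE:P1(v=10,ok=F), TRANSFORM:-, EMIT:-] out:-; in:P2
Tick 3: [PARSE:-, VALIDATE:P2(v=18,ok=F), TRANSFORM:P1(v=0,ok=F), EMIT:-] out:-; in:-
Tick 4: [PARSE:P3(v=4,ok=F), VALIDATE:-, TRANSFORM:P2(v=0,ok=F), EMIT:P1(v=0,ok=F)] out:-; in:P3
Tick 5: [PARSE:P4(v=12,ok=F), VALIDATE:P3(v=4,ok=T), TRANSFORM:-, EMIT:P2(v=0,ok=F)] out:P1(v=0); in:P4
Tick 6: [PARSE:-, VALIDATE:P4(v=12,ok=F), TRANSFORM:P3(v=16,ok=T), EMIT:-] out:P2(v=0); in:-
Tick 7: [PARSE:-, VALIDATE:-, TRANSFORM:P4(v=0,ok=F), EMIT:P3(v=16,ok=T)] out:-; in:-
Tick 8: [PARSE:P5(v=4,ok=F), VALIDATE:-, TRANSFORM:-, EMIT:P4(v=0,ok=F)] out:P3(v=16); in:P5
Tick 9: [PARSE:-, VALIDATE:P5(v=4,ok=F), TRANSFORM:-, EMIT:-] out:P4(v=0); in:-
Tick 10: [PARSE:-, VALIDATE:-, TRANSFORM:P5(v=0,ok=F), EMIT:-] out:-; in:-
Tick 11: [PARSE:-, VALIDATE:-, TRANSFORM:-, EMIT:P5(v=0,ok=F)] out:-; in:-
Tick 12: [PARSE:-, VALIDATE:-, TRANSFORM:-, EMIT:-] out:P5(v=0); in:-
Emitted by tick 12: ['P1', 'P2', 'P3', 'P4', 'P5']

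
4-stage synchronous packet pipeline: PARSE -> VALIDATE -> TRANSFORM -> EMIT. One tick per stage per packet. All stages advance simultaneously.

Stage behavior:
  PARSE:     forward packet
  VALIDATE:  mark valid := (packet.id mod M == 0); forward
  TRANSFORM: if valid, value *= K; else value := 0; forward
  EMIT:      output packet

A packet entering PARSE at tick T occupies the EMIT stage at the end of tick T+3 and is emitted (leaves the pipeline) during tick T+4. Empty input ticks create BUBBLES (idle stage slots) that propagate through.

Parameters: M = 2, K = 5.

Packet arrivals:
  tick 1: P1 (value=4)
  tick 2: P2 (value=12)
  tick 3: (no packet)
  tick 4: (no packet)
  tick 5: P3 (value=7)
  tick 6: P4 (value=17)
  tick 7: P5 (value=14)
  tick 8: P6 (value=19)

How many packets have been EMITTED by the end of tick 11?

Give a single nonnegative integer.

Tick 1: [PARSE:P1(v=4,ok=F), VALIDATE:-, TRANSFORM:-, EMIT:-] out:-; in:P1
Tick 2: [PARSE:P2(v=12,ok=F), VALIDATE:P1(v=4,ok=F), TRANSFORM:-, EMIT:-] out:-; in:P2
Tick 3: [PARSE:-, VALIDATE:P2(v=12,ok=T), TRANSFORM:P1(v=0,ok=F), EMIT:-] out:-; in:-
Tick 4: [PARSE:-, VALIDATE:-, TRANSFORM:P2(v=60,ok=T), EMIT:P1(v=0,ok=F)] out:-; in:-
Tick 5: [PARSE:P3(v=7,ok=F), VALIDATE:-, TRANSFORM:-, EMIT:P2(v=60,ok=T)] out:P1(v=0); in:P3
Tick 6: [PARSE:P4(v=17,ok=F), VALIDATE:P3(v=7,ok=F), TRANSFORM:-, EMIT:-] out:P2(v=60); in:P4
Tick 7: [PARSE:P5(v=14,ok=F), VALIDATE:P4(v=17,ok=T), TRANSFORM:P3(v=0,ok=F), EMIT:-] out:-; in:P5
Tick 8: [PARSE:P6(v=19,ok=F), VALIDATE:P5(v=14,ok=F), TRANSFORM:P4(v=85,ok=T), EMIT:P3(v=0,ok=F)] out:-; in:P6
Tick 9: [PARSE:-, VALIDATE:P6(v=19,ok=T), TRANSFORM:P5(v=0,ok=F), EMIT:P4(v=85,ok=T)] out:P3(v=0); in:-
Tick 10: [PARSE:-, VALIDATE:-, TRANSFORM:P6(v=95,ok=T), EMIT:P5(v=0,ok=F)] out:P4(v=85); in:-
Tick 11: [PARSE:-, VALIDATE:-, TRANSFORM:-, EMIT:P6(v=95,ok=T)] out:P5(v=0); in:-
Emitted by tick 11: ['P1', 'P2', 'P3', 'P4', 'P5']

Answer: 5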